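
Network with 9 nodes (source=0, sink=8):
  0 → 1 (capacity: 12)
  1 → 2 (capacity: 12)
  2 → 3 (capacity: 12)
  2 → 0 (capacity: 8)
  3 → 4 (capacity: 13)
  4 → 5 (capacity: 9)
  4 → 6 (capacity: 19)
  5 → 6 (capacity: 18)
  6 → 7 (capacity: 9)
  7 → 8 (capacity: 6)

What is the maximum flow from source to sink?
Maximum flow = 6

Max flow: 6

Flow assignment:
  0 → 1: 12/12
  1 → 2: 12/12
  2 → 3: 6/12
  2 → 0: 6/8
  3 → 4: 6/13
  4 → 6: 6/19
  6 → 7: 6/9
  7 → 8: 6/6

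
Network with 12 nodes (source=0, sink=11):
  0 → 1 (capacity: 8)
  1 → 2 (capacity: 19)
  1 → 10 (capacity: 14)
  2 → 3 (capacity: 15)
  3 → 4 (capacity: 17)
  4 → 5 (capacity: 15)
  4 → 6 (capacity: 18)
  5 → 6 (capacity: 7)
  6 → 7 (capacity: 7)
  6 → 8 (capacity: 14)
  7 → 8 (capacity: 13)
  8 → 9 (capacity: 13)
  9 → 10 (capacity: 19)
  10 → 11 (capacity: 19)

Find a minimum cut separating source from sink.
Min cut value = 8, edges: (0,1)

Min cut value: 8
Partition: S = [0], T = [1, 2, 3, 4, 5, 6, 7, 8, 9, 10, 11]
Cut edges: (0,1)

By max-flow min-cut theorem, max flow = min cut = 8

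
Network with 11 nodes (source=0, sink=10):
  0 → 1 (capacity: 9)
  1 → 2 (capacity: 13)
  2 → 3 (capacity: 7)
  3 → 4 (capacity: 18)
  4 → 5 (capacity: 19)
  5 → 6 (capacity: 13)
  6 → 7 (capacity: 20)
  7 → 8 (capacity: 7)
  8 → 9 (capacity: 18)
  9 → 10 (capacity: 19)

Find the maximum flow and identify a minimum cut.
Max flow = 7, Min cut edges: (7,8)

Maximum flow: 7
Minimum cut: (7,8)
Partition: S = [0, 1, 2, 3, 4, 5, 6, 7], T = [8, 9, 10]

Max-flow min-cut theorem verified: both equal 7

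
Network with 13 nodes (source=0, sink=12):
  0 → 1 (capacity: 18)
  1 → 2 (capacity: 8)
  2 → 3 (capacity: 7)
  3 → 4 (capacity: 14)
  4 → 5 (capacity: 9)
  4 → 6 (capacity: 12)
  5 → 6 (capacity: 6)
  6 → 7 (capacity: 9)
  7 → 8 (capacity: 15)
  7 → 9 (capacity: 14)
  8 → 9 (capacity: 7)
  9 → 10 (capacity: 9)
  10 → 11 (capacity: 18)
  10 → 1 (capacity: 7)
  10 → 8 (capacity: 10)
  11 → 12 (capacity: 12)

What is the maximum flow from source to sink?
Maximum flow = 7

Max flow: 7

Flow assignment:
  0 → 1: 7/18
  1 → 2: 7/8
  2 → 3: 7/7
  3 → 4: 7/14
  4 → 6: 7/12
  6 → 7: 7/9
  7 → 9: 7/14
  9 → 10: 7/9
  10 → 11: 7/18
  11 → 12: 7/12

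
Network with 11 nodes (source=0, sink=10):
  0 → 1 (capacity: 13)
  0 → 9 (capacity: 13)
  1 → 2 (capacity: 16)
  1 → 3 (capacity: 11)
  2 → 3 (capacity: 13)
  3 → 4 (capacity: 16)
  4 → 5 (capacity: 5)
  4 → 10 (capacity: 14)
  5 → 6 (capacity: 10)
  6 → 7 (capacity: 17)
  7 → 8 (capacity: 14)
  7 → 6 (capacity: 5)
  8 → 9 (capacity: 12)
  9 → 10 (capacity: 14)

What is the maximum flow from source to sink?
Maximum flow = 26

Max flow: 26

Flow assignment:
  0 → 1: 13/13
  0 → 9: 13/13
  1 → 2: 2/16
  1 → 3: 11/11
  2 → 3: 2/13
  3 → 4: 13/16
  4 → 10: 13/14
  9 → 10: 13/14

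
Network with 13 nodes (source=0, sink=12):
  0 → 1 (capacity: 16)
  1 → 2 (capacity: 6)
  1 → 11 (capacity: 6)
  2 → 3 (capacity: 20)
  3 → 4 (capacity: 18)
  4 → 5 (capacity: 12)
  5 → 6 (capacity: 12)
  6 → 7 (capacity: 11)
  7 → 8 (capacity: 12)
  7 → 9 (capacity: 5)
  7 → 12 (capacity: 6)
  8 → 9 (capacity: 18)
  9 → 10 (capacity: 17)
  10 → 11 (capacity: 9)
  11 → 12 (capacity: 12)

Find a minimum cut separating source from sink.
Min cut value = 12, edges: (1,2), (1,11)

Min cut value: 12
Partition: S = [0, 1], T = [2, 3, 4, 5, 6, 7, 8, 9, 10, 11, 12]
Cut edges: (1,2), (1,11)

By max-flow min-cut theorem, max flow = min cut = 12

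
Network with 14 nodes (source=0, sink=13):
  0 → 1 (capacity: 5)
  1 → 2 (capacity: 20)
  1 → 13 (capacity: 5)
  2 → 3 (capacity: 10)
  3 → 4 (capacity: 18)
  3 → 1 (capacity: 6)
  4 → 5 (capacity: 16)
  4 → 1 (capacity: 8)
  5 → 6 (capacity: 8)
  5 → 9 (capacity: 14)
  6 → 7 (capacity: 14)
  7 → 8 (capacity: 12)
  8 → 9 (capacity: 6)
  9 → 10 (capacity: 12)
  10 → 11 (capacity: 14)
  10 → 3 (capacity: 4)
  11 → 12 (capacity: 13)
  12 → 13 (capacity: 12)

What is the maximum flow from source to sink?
Maximum flow = 5

Max flow: 5

Flow assignment:
  0 → 1: 5/5
  1 → 13: 5/5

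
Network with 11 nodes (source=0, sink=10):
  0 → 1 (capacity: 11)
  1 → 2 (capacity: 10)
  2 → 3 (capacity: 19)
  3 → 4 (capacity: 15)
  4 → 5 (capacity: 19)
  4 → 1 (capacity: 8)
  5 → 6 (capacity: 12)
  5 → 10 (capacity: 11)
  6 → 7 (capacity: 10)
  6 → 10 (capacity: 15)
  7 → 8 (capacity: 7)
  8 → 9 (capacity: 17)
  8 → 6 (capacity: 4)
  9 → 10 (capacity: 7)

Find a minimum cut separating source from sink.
Min cut value = 10, edges: (1,2)

Min cut value: 10
Partition: S = [0, 1], T = [2, 3, 4, 5, 6, 7, 8, 9, 10]
Cut edges: (1,2)

By max-flow min-cut theorem, max flow = min cut = 10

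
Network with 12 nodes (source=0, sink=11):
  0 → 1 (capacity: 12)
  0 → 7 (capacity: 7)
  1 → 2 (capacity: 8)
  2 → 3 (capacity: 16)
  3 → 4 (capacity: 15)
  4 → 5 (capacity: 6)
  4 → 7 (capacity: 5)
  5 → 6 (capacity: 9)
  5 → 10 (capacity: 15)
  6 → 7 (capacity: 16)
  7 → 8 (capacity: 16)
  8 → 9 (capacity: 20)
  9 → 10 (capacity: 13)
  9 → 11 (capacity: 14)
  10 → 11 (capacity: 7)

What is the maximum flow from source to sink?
Maximum flow = 15

Max flow: 15

Flow assignment:
  0 → 1: 8/12
  0 → 7: 7/7
  1 → 2: 8/8
  2 → 3: 8/16
  3 → 4: 8/15
  4 → 5: 6/6
  4 → 7: 2/5
  5 → 10: 6/15
  7 → 8: 9/16
  8 → 9: 9/20
  9 → 11: 9/14
  10 → 11: 6/7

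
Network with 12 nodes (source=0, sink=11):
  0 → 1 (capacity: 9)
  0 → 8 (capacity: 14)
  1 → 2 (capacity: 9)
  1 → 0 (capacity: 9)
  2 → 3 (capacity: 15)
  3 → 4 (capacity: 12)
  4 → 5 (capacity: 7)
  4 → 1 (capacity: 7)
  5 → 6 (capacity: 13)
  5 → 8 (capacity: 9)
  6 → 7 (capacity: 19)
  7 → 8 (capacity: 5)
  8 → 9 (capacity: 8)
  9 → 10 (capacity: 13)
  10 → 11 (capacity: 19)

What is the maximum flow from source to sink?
Maximum flow = 8

Max flow: 8

Flow assignment:
  0 → 1: 7/9
  0 → 8: 1/14
  1 → 2: 7/9
  2 → 3: 7/15
  3 → 4: 7/12
  4 → 5: 7/7
  5 → 8: 7/9
  8 → 9: 8/8
  9 → 10: 8/13
  10 → 11: 8/19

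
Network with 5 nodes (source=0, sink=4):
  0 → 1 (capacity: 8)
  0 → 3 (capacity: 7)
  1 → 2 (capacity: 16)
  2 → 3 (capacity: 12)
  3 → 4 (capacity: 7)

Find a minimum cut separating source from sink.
Min cut value = 7, edges: (3,4)

Min cut value: 7
Partition: S = [0, 1, 2, 3], T = [4]
Cut edges: (3,4)

By max-flow min-cut theorem, max flow = min cut = 7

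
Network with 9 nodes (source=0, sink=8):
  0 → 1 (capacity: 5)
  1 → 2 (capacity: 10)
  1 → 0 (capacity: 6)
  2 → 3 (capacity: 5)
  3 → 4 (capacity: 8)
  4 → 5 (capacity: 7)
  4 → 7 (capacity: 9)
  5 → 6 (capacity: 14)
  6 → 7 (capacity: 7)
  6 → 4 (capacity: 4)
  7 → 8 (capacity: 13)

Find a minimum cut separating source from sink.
Min cut value = 5, edges: (2,3)

Min cut value: 5
Partition: S = [0, 1, 2], T = [3, 4, 5, 6, 7, 8]
Cut edges: (2,3)

By max-flow min-cut theorem, max flow = min cut = 5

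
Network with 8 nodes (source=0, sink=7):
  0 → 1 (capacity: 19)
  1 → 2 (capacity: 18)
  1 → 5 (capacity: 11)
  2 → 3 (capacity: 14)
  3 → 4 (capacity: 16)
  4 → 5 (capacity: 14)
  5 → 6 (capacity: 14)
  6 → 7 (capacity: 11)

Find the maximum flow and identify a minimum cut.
Max flow = 11, Min cut edges: (6,7)

Maximum flow: 11
Minimum cut: (6,7)
Partition: S = [0, 1, 2, 3, 4, 5, 6], T = [7]

Max-flow min-cut theorem verified: both equal 11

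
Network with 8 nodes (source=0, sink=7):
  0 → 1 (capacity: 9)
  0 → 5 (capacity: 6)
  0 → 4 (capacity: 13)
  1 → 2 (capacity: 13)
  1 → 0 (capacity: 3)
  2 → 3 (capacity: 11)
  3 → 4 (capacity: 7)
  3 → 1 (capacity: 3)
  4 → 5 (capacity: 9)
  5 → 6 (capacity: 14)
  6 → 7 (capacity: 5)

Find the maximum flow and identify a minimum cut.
Max flow = 5, Min cut edges: (6,7)

Maximum flow: 5
Minimum cut: (6,7)
Partition: S = [0, 1, 2, 3, 4, 5, 6], T = [7]

Max-flow min-cut theorem verified: both equal 5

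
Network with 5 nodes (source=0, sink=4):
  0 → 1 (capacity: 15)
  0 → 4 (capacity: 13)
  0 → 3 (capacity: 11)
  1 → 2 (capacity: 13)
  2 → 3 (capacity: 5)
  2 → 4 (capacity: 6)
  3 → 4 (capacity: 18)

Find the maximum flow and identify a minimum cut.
Max flow = 35, Min cut edges: (0,4), (0,3), (2,3), (2,4)

Maximum flow: 35
Minimum cut: (0,4), (0,3), (2,3), (2,4)
Partition: S = [0, 1, 2], T = [3, 4]

Max-flow min-cut theorem verified: both equal 35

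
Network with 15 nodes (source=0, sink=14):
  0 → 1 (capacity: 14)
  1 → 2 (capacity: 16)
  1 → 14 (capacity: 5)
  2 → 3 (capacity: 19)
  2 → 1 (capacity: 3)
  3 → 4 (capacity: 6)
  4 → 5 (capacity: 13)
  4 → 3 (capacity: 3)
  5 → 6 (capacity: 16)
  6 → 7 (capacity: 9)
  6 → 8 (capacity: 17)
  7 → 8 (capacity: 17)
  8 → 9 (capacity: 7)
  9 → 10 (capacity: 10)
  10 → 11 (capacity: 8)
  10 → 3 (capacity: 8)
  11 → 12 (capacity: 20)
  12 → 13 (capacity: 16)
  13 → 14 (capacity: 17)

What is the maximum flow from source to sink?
Maximum flow = 11

Max flow: 11

Flow assignment:
  0 → 1: 11/14
  1 → 2: 6/16
  1 → 14: 5/5
  2 → 3: 6/19
  3 → 4: 6/6
  4 → 5: 6/13
  5 → 6: 6/16
  6 → 8: 6/17
  8 → 9: 6/7
  9 → 10: 6/10
  10 → 11: 6/8
  11 → 12: 6/20
  12 → 13: 6/16
  13 → 14: 6/17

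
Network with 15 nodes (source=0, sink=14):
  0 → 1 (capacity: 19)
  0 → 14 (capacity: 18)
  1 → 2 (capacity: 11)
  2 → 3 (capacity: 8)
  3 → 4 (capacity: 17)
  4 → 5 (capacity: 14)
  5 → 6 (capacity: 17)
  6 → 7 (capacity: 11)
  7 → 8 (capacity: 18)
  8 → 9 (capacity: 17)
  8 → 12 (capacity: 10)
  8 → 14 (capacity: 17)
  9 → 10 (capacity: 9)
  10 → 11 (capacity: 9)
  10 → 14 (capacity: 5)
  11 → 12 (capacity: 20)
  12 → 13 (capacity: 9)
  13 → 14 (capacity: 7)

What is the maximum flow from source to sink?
Maximum flow = 26

Max flow: 26

Flow assignment:
  0 → 1: 8/19
  0 → 14: 18/18
  1 → 2: 8/11
  2 → 3: 8/8
  3 → 4: 8/17
  4 → 5: 8/14
  5 → 6: 8/17
  6 → 7: 8/11
  7 → 8: 8/18
  8 → 14: 8/17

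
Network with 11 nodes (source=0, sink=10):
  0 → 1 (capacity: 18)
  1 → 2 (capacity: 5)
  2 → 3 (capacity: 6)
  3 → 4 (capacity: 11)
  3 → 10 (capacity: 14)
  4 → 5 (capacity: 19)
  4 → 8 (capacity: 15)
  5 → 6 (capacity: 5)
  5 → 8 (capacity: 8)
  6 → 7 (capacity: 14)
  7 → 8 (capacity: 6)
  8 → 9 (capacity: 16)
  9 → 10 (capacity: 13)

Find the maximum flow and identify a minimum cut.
Max flow = 5, Min cut edges: (1,2)

Maximum flow: 5
Minimum cut: (1,2)
Partition: S = [0, 1], T = [2, 3, 4, 5, 6, 7, 8, 9, 10]

Max-flow min-cut theorem verified: both equal 5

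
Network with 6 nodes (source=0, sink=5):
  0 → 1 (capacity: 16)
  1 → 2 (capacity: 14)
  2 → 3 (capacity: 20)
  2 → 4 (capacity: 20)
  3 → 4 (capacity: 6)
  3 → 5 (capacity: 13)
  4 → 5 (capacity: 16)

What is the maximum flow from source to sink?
Maximum flow = 14

Max flow: 14

Flow assignment:
  0 → 1: 14/16
  1 → 2: 14/14
  2 → 3: 14/20
  3 → 4: 1/6
  3 → 5: 13/13
  4 → 5: 1/16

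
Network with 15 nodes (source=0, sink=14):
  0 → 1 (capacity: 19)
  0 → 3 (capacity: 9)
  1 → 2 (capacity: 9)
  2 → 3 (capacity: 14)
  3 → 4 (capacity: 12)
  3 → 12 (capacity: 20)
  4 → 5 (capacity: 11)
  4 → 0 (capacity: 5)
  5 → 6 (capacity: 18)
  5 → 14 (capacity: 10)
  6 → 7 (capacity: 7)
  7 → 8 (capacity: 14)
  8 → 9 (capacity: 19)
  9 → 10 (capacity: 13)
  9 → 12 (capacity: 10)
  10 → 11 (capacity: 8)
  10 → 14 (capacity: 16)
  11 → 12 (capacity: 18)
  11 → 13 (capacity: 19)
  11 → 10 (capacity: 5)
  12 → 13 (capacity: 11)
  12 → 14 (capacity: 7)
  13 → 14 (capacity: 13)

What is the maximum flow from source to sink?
Maximum flow = 18

Max flow: 18

Flow assignment:
  0 → 1: 9/19
  0 → 3: 9/9
  1 → 2: 9/9
  2 → 3: 9/14
  3 → 12: 18/20
  12 → 13: 11/11
  12 → 14: 7/7
  13 → 14: 11/13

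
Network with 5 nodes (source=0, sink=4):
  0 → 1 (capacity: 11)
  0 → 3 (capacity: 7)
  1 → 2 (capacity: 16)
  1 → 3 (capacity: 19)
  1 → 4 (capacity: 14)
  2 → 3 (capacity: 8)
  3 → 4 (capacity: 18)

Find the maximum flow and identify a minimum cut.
Max flow = 18, Min cut edges: (0,1), (0,3)

Maximum flow: 18
Minimum cut: (0,1), (0,3)
Partition: S = [0], T = [1, 2, 3, 4]

Max-flow min-cut theorem verified: both equal 18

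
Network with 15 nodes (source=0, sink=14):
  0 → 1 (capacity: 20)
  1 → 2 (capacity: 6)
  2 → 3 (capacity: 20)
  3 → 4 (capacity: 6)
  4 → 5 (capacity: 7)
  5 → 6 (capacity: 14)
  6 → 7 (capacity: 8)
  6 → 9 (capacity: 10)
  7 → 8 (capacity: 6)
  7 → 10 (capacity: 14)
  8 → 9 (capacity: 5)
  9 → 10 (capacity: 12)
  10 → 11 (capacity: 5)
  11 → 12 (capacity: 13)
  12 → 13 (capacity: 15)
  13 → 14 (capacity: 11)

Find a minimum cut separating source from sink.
Min cut value = 5, edges: (10,11)

Min cut value: 5
Partition: S = [0, 1, 2, 3, 4, 5, 6, 7, 8, 9, 10], T = [11, 12, 13, 14]
Cut edges: (10,11)

By max-flow min-cut theorem, max flow = min cut = 5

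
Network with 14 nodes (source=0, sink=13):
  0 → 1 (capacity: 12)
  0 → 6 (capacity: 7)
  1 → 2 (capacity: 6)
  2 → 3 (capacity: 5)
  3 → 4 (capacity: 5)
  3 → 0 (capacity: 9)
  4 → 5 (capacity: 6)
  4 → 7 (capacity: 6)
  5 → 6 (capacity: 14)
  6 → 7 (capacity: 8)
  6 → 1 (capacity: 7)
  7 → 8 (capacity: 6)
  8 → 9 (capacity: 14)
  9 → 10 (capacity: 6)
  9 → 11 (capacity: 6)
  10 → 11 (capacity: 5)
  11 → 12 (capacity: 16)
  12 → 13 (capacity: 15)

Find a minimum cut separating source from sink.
Min cut value = 6, edges: (7,8)

Min cut value: 6
Partition: S = [0, 1, 2, 3, 4, 5, 6, 7], T = [8, 9, 10, 11, 12, 13]
Cut edges: (7,8)

By max-flow min-cut theorem, max flow = min cut = 6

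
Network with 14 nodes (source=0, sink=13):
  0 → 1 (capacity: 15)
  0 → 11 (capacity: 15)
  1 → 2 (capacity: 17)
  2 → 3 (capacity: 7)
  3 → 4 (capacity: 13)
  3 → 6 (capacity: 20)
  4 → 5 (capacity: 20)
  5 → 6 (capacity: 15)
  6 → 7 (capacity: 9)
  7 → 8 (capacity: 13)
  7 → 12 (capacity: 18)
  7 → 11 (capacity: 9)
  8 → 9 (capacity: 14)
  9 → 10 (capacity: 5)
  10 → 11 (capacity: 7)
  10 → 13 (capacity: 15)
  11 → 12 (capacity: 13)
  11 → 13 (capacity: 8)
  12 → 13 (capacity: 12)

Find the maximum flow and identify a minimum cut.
Max flow = 22, Min cut edges: (0,11), (2,3)

Maximum flow: 22
Minimum cut: (0,11), (2,3)
Partition: S = [0, 1, 2], T = [3, 4, 5, 6, 7, 8, 9, 10, 11, 12, 13]

Max-flow min-cut theorem verified: both equal 22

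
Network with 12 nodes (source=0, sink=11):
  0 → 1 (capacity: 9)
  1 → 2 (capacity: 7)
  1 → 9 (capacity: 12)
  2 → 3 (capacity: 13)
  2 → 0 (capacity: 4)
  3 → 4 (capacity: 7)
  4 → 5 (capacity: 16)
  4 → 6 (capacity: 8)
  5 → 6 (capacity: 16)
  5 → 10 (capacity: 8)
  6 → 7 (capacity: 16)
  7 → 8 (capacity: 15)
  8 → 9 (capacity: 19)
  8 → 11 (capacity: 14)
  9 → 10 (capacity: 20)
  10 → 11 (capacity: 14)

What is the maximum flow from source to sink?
Maximum flow = 9

Max flow: 9

Flow assignment:
  0 → 1: 9/9
  1 → 9: 9/12
  9 → 10: 9/20
  10 → 11: 9/14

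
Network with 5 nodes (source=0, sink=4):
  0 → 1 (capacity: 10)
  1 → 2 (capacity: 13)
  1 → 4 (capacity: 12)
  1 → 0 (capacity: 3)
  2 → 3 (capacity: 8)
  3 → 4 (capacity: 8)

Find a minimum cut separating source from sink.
Min cut value = 10, edges: (0,1)

Min cut value: 10
Partition: S = [0], T = [1, 2, 3, 4]
Cut edges: (0,1)

By max-flow min-cut theorem, max flow = min cut = 10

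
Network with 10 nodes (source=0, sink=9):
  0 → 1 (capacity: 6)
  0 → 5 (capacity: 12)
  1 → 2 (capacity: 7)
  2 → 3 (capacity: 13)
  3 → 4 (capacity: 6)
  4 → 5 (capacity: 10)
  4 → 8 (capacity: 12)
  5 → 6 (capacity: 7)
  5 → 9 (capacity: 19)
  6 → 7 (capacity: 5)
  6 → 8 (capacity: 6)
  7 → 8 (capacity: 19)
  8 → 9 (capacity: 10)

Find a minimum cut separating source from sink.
Min cut value = 18, edges: (0,5), (3,4)

Min cut value: 18
Partition: S = [0, 1, 2, 3], T = [4, 5, 6, 7, 8, 9]
Cut edges: (0,5), (3,4)

By max-flow min-cut theorem, max flow = min cut = 18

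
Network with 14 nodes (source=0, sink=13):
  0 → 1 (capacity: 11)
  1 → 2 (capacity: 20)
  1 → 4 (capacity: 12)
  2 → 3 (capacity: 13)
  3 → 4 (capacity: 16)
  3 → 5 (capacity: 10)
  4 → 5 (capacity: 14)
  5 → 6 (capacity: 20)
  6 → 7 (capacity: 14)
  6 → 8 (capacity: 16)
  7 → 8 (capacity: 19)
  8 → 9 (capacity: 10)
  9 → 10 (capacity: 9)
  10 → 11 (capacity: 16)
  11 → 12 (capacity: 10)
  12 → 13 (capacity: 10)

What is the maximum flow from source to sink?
Maximum flow = 9

Max flow: 9

Flow assignment:
  0 → 1: 9/11
  1 → 4: 9/12
  4 → 5: 9/14
  5 → 6: 9/20
  6 → 8: 9/16
  8 → 9: 9/10
  9 → 10: 9/9
  10 → 11: 9/16
  11 → 12: 9/10
  12 → 13: 9/10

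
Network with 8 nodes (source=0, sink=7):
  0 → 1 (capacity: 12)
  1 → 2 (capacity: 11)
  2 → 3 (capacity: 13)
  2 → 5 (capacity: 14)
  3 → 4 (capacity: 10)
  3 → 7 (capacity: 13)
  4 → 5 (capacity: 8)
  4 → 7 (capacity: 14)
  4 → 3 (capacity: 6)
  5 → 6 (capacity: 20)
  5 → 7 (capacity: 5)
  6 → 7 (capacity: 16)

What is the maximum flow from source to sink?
Maximum flow = 11

Max flow: 11

Flow assignment:
  0 → 1: 11/12
  1 → 2: 11/11
  2 → 3: 11/13
  3 → 7: 11/13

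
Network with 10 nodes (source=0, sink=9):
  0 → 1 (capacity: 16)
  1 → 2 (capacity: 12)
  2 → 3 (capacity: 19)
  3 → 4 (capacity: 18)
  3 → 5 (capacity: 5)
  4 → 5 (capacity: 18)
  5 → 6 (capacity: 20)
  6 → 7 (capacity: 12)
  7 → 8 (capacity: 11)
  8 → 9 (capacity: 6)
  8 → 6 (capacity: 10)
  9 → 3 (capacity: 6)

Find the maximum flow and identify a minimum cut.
Max flow = 6, Min cut edges: (8,9)

Maximum flow: 6
Minimum cut: (8,9)
Partition: S = [0, 1, 2, 3, 4, 5, 6, 7, 8], T = [9]

Max-flow min-cut theorem verified: both equal 6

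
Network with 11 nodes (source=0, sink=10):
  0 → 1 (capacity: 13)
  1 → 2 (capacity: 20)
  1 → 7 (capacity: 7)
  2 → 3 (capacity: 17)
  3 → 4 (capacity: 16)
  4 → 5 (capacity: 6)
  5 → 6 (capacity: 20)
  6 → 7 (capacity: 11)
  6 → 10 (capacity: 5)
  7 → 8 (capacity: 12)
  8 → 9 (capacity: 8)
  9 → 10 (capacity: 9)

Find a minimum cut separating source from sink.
Min cut value = 13, edges: (6,10), (8,9)

Min cut value: 13
Partition: S = [0, 1, 2, 3, 4, 5, 6, 7, 8], T = [9, 10]
Cut edges: (6,10), (8,9)

By max-flow min-cut theorem, max flow = min cut = 13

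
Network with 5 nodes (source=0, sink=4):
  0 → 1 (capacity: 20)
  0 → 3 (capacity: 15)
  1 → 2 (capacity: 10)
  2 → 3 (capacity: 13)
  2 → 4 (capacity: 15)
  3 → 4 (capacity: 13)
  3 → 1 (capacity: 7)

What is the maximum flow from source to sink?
Maximum flow = 23

Max flow: 23

Flow assignment:
  0 → 1: 10/20
  0 → 3: 13/15
  1 → 2: 10/10
  2 → 4: 10/15
  3 → 4: 13/13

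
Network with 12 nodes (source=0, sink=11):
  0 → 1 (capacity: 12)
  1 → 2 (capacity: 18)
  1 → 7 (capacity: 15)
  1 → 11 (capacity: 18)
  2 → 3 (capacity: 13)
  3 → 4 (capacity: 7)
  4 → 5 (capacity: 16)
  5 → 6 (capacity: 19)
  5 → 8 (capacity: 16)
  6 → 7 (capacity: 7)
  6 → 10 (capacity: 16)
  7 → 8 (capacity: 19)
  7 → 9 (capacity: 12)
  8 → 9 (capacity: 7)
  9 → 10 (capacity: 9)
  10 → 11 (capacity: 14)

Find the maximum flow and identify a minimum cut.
Max flow = 12, Min cut edges: (0,1)

Maximum flow: 12
Minimum cut: (0,1)
Partition: S = [0], T = [1, 2, 3, 4, 5, 6, 7, 8, 9, 10, 11]

Max-flow min-cut theorem verified: both equal 12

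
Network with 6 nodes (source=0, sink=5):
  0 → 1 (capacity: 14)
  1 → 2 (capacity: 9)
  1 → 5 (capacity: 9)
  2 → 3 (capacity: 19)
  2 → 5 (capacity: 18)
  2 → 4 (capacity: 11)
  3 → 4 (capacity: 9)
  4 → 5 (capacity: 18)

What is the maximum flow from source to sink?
Maximum flow = 14

Max flow: 14

Flow assignment:
  0 → 1: 14/14
  1 → 2: 5/9
  1 → 5: 9/9
  2 → 5: 5/18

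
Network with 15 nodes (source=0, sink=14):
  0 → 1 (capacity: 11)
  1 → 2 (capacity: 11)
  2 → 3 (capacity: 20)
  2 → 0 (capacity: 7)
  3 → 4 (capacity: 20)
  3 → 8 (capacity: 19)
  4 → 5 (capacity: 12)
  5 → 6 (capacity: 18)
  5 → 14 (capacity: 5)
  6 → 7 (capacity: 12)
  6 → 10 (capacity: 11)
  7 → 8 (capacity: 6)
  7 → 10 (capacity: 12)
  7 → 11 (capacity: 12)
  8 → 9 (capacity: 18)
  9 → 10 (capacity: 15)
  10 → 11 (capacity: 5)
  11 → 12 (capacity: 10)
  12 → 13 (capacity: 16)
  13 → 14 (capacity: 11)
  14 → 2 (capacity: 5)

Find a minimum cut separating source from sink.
Min cut value = 11, edges: (1,2)

Min cut value: 11
Partition: S = [0, 1], T = [2, 3, 4, 5, 6, 7, 8, 9, 10, 11, 12, 13, 14]
Cut edges: (1,2)

By max-flow min-cut theorem, max flow = min cut = 11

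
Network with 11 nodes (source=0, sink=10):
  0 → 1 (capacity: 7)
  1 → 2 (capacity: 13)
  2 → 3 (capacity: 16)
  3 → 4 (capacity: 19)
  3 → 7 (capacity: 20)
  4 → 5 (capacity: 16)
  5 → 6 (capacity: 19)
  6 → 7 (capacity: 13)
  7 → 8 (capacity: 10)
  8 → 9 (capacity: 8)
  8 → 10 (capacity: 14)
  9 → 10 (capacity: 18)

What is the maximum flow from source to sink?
Maximum flow = 7

Max flow: 7

Flow assignment:
  0 → 1: 7/7
  1 → 2: 7/13
  2 → 3: 7/16
  3 → 7: 7/20
  7 → 8: 7/10
  8 → 10: 7/14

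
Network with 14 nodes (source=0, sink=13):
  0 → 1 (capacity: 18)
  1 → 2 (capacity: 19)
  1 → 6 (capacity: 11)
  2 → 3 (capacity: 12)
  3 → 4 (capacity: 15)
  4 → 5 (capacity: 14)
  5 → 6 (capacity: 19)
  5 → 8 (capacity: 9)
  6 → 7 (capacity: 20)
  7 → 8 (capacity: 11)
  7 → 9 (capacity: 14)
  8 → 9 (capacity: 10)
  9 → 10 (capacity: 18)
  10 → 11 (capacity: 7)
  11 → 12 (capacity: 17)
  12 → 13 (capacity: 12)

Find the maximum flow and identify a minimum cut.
Max flow = 7, Min cut edges: (10,11)

Maximum flow: 7
Minimum cut: (10,11)
Partition: S = [0, 1, 2, 3, 4, 5, 6, 7, 8, 9, 10], T = [11, 12, 13]

Max-flow min-cut theorem verified: both equal 7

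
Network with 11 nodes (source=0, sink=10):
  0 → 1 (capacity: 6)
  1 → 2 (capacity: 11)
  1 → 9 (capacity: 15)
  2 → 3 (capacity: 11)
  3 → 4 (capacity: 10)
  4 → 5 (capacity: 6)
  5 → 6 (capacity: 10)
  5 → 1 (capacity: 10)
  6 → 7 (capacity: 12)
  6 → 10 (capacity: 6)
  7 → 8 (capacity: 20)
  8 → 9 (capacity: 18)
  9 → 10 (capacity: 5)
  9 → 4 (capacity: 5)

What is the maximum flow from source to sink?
Maximum flow = 6

Max flow: 6

Flow assignment:
  0 → 1: 6/6
  1 → 9: 6/15
  4 → 5: 1/6
  5 → 6: 1/10
  6 → 10: 1/6
  9 → 10: 5/5
  9 → 4: 1/5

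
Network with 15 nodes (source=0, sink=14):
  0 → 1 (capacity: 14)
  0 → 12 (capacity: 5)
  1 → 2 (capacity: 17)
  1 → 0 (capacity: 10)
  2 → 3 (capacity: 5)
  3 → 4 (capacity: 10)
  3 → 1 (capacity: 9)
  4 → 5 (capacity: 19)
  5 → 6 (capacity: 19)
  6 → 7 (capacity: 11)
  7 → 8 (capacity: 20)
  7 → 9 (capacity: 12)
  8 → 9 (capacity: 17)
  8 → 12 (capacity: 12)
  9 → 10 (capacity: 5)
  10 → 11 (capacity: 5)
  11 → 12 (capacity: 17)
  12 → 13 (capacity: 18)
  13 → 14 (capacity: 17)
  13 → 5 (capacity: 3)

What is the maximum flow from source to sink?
Maximum flow = 10

Max flow: 10

Flow assignment:
  0 → 1: 5/14
  0 → 12: 5/5
  1 → 2: 5/17
  2 → 3: 5/5
  3 → 4: 5/10
  4 → 5: 5/19
  5 → 6: 5/19
  6 → 7: 5/11
  7 → 8: 5/20
  8 → 12: 5/12
  12 → 13: 10/18
  13 → 14: 10/17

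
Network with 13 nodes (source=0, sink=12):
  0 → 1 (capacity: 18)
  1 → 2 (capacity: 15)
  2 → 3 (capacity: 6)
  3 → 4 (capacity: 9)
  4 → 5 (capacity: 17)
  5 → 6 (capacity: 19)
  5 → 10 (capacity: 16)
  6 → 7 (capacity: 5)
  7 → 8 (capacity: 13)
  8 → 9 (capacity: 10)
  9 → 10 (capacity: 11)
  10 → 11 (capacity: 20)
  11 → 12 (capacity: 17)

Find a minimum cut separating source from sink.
Min cut value = 6, edges: (2,3)

Min cut value: 6
Partition: S = [0, 1, 2], T = [3, 4, 5, 6, 7, 8, 9, 10, 11, 12]
Cut edges: (2,3)

By max-flow min-cut theorem, max flow = min cut = 6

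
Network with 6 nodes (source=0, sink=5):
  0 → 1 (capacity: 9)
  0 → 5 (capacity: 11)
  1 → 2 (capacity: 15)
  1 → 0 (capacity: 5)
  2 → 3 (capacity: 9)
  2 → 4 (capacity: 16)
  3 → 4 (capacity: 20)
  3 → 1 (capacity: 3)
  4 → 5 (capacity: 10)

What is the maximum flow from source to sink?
Maximum flow = 20

Max flow: 20

Flow assignment:
  0 → 1: 9/9
  0 → 5: 11/11
  1 → 2: 9/15
  2 → 4: 9/16
  4 → 5: 9/10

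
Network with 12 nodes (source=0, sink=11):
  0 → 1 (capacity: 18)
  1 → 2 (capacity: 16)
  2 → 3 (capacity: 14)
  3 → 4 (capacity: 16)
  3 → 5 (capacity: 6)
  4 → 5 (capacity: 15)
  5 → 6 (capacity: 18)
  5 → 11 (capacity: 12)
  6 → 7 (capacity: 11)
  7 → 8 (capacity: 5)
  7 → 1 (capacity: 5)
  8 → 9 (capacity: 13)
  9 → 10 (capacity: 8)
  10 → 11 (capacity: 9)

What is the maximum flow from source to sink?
Maximum flow = 14

Max flow: 14

Flow assignment:
  0 → 1: 14/18
  1 → 2: 14/16
  2 → 3: 14/14
  3 → 4: 8/16
  3 → 5: 6/6
  4 → 5: 8/15
  5 → 6: 2/18
  5 → 11: 12/12
  6 → 7: 2/11
  7 → 8: 2/5
  8 → 9: 2/13
  9 → 10: 2/8
  10 → 11: 2/9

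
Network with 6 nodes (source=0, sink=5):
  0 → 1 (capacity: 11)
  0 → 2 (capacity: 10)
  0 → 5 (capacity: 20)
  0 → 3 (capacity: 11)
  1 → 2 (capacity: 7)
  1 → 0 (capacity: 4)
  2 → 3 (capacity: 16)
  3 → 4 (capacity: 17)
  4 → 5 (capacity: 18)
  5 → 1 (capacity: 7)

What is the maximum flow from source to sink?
Maximum flow = 37

Max flow: 37

Flow assignment:
  0 → 1: 7/11
  0 → 2: 9/10
  0 → 5: 20/20
  0 → 3: 1/11
  1 → 2: 7/7
  2 → 3: 16/16
  3 → 4: 17/17
  4 → 5: 17/18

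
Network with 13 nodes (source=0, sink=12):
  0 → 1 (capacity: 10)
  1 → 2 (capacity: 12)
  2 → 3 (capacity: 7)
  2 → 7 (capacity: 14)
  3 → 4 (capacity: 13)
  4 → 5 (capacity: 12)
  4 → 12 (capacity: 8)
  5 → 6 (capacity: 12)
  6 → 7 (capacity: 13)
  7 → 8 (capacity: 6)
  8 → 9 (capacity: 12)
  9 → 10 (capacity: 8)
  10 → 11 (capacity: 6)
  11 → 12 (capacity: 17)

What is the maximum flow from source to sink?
Maximum flow = 10

Max flow: 10

Flow assignment:
  0 → 1: 10/10
  1 → 2: 10/12
  2 → 3: 7/7
  2 → 7: 3/14
  3 → 4: 7/13
  4 → 12: 7/8
  7 → 8: 3/6
  8 → 9: 3/12
  9 → 10: 3/8
  10 → 11: 3/6
  11 → 12: 3/17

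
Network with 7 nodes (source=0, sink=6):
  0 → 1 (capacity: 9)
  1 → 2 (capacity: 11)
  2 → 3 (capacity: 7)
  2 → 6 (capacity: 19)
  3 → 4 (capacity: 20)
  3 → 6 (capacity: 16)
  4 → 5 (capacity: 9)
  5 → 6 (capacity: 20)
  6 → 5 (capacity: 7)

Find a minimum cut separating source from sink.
Min cut value = 9, edges: (0,1)

Min cut value: 9
Partition: S = [0], T = [1, 2, 3, 4, 5, 6]
Cut edges: (0,1)

By max-flow min-cut theorem, max flow = min cut = 9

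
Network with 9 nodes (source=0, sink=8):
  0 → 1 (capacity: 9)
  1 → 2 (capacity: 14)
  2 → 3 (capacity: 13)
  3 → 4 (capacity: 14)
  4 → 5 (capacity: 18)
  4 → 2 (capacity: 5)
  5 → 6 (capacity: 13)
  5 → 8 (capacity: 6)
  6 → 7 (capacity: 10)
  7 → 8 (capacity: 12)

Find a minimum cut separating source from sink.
Min cut value = 9, edges: (0,1)

Min cut value: 9
Partition: S = [0], T = [1, 2, 3, 4, 5, 6, 7, 8]
Cut edges: (0,1)

By max-flow min-cut theorem, max flow = min cut = 9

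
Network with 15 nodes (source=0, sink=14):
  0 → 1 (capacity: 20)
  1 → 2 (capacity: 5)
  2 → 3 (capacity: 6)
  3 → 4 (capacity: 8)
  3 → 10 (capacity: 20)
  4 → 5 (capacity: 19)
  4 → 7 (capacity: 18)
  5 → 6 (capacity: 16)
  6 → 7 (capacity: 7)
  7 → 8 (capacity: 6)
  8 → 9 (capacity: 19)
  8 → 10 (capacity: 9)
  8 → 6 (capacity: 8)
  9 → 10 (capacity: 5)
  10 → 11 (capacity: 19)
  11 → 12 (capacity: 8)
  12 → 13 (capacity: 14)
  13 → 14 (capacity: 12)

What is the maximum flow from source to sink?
Maximum flow = 5

Max flow: 5

Flow assignment:
  0 → 1: 5/20
  1 → 2: 5/5
  2 → 3: 5/6
  3 → 10: 5/20
  10 → 11: 5/19
  11 → 12: 5/8
  12 → 13: 5/14
  13 → 14: 5/12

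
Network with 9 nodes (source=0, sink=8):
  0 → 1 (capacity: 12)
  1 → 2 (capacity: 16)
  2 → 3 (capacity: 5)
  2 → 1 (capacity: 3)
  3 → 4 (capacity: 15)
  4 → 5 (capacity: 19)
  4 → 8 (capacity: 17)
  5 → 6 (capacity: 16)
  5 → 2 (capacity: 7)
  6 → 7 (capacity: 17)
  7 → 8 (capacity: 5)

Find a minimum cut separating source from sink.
Min cut value = 5, edges: (2,3)

Min cut value: 5
Partition: S = [0, 1, 2], T = [3, 4, 5, 6, 7, 8]
Cut edges: (2,3)

By max-flow min-cut theorem, max flow = min cut = 5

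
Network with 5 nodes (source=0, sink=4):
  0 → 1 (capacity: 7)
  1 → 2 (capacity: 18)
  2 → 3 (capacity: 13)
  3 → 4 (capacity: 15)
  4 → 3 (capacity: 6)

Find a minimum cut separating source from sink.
Min cut value = 7, edges: (0,1)

Min cut value: 7
Partition: S = [0], T = [1, 2, 3, 4]
Cut edges: (0,1)

By max-flow min-cut theorem, max flow = min cut = 7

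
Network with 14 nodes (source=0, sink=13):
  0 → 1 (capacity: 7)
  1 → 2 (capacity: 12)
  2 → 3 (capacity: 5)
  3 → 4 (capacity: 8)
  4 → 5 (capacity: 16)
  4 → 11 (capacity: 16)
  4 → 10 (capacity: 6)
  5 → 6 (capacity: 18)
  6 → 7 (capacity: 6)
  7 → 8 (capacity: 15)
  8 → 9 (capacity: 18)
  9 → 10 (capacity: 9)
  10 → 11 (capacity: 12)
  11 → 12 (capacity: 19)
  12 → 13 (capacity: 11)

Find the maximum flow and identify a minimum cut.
Max flow = 5, Min cut edges: (2,3)

Maximum flow: 5
Minimum cut: (2,3)
Partition: S = [0, 1, 2], T = [3, 4, 5, 6, 7, 8, 9, 10, 11, 12, 13]

Max-flow min-cut theorem verified: both equal 5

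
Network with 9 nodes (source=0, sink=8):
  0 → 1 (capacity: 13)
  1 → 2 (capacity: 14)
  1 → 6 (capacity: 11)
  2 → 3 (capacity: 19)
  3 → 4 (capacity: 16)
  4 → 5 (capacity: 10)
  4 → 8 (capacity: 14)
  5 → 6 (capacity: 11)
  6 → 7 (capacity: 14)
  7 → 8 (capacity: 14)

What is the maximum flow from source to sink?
Maximum flow = 13

Max flow: 13

Flow assignment:
  0 → 1: 13/13
  1 → 2: 2/14
  1 → 6: 11/11
  2 → 3: 2/19
  3 → 4: 2/16
  4 → 8: 2/14
  6 → 7: 11/14
  7 → 8: 11/14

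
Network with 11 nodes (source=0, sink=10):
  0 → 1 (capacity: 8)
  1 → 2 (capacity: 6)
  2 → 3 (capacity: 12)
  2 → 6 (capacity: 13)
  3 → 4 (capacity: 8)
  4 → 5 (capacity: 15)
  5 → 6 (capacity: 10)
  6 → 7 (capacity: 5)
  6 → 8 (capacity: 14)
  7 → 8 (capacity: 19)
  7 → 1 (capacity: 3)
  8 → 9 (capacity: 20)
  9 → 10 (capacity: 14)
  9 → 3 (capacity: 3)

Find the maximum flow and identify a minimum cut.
Max flow = 6, Min cut edges: (1,2)

Maximum flow: 6
Minimum cut: (1,2)
Partition: S = [0, 1], T = [2, 3, 4, 5, 6, 7, 8, 9, 10]

Max-flow min-cut theorem verified: both equal 6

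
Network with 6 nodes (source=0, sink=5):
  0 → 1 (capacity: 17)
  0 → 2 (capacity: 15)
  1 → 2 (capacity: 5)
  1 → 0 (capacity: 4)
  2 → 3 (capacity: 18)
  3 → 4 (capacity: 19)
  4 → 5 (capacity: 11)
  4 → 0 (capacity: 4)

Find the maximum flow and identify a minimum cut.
Max flow = 11, Min cut edges: (4,5)

Maximum flow: 11
Minimum cut: (4,5)
Partition: S = [0, 1, 2, 3, 4], T = [5]

Max-flow min-cut theorem verified: both equal 11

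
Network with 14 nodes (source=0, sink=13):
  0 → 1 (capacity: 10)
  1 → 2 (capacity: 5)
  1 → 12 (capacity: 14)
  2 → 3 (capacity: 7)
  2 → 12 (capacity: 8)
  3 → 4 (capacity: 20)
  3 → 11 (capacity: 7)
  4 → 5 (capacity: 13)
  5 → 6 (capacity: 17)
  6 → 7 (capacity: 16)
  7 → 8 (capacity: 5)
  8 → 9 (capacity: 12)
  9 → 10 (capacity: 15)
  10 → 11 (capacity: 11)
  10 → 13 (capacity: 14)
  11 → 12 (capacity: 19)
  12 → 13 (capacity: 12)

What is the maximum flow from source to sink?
Maximum flow = 10

Max flow: 10

Flow assignment:
  0 → 1: 10/10
  1 → 12: 10/14
  12 → 13: 10/12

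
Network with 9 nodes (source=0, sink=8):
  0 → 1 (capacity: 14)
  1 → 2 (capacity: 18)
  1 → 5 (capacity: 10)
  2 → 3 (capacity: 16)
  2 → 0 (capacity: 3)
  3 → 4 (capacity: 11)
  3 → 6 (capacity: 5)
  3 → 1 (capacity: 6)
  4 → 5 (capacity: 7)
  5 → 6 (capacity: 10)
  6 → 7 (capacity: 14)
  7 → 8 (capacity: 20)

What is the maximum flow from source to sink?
Maximum flow = 14

Max flow: 14

Flow assignment:
  0 → 1: 14/14
  1 → 2: 4/18
  1 → 5: 10/10
  2 → 3: 4/16
  3 → 6: 4/5
  5 → 6: 10/10
  6 → 7: 14/14
  7 → 8: 14/20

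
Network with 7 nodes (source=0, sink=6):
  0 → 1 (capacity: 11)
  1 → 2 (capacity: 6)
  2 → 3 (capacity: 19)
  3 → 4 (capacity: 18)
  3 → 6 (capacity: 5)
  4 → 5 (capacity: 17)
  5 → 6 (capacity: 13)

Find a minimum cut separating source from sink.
Min cut value = 6, edges: (1,2)

Min cut value: 6
Partition: S = [0, 1], T = [2, 3, 4, 5, 6]
Cut edges: (1,2)

By max-flow min-cut theorem, max flow = min cut = 6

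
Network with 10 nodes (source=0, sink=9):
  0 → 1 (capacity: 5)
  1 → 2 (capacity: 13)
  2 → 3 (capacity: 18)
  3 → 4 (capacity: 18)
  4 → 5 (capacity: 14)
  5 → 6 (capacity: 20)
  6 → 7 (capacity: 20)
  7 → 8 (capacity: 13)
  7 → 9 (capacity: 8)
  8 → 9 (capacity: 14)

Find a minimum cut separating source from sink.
Min cut value = 5, edges: (0,1)

Min cut value: 5
Partition: S = [0], T = [1, 2, 3, 4, 5, 6, 7, 8, 9]
Cut edges: (0,1)

By max-flow min-cut theorem, max flow = min cut = 5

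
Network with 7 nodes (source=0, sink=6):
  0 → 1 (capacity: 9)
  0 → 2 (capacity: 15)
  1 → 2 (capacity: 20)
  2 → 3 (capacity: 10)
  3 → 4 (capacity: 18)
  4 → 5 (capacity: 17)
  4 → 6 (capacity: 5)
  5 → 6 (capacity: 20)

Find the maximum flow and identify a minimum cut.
Max flow = 10, Min cut edges: (2,3)

Maximum flow: 10
Minimum cut: (2,3)
Partition: S = [0, 1, 2], T = [3, 4, 5, 6]

Max-flow min-cut theorem verified: both equal 10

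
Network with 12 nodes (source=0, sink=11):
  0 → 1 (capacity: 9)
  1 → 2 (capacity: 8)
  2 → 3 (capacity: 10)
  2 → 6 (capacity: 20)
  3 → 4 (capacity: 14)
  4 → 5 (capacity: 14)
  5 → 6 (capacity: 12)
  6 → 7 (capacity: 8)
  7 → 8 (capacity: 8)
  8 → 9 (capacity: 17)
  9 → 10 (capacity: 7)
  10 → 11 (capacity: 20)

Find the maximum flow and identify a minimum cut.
Max flow = 7, Min cut edges: (9,10)

Maximum flow: 7
Minimum cut: (9,10)
Partition: S = [0, 1, 2, 3, 4, 5, 6, 7, 8, 9], T = [10, 11]

Max-flow min-cut theorem verified: both equal 7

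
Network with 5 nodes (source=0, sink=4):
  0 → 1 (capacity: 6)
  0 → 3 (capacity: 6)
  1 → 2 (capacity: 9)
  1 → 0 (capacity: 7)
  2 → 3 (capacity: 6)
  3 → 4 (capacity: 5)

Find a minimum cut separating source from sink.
Min cut value = 5, edges: (3,4)

Min cut value: 5
Partition: S = [0, 1, 2, 3], T = [4]
Cut edges: (3,4)

By max-flow min-cut theorem, max flow = min cut = 5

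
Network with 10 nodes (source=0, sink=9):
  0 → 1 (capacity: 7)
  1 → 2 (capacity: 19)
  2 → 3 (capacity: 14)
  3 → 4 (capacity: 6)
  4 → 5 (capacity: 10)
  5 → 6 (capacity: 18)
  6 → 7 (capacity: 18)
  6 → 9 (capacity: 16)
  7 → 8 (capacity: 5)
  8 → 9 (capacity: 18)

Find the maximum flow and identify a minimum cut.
Max flow = 6, Min cut edges: (3,4)

Maximum flow: 6
Minimum cut: (3,4)
Partition: S = [0, 1, 2, 3], T = [4, 5, 6, 7, 8, 9]

Max-flow min-cut theorem verified: both equal 6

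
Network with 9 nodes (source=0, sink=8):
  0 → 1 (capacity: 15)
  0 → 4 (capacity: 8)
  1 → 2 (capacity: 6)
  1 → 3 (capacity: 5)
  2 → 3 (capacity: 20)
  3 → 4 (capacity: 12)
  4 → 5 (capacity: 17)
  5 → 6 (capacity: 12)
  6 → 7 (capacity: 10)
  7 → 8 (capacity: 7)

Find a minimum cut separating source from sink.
Min cut value = 7, edges: (7,8)

Min cut value: 7
Partition: S = [0, 1, 2, 3, 4, 5, 6, 7], T = [8]
Cut edges: (7,8)

By max-flow min-cut theorem, max flow = min cut = 7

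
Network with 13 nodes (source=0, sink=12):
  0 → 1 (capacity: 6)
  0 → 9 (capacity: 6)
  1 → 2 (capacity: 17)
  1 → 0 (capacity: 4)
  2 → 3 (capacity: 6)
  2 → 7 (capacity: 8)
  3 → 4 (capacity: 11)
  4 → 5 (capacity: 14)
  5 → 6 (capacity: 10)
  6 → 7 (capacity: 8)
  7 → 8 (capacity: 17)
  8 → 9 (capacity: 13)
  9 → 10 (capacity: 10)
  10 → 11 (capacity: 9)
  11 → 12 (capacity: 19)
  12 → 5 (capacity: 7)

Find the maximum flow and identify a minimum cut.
Max flow = 9, Min cut edges: (10,11)

Maximum flow: 9
Minimum cut: (10,11)
Partition: S = [0, 1, 2, 3, 4, 5, 6, 7, 8, 9, 10], T = [11, 12]

Max-flow min-cut theorem verified: both equal 9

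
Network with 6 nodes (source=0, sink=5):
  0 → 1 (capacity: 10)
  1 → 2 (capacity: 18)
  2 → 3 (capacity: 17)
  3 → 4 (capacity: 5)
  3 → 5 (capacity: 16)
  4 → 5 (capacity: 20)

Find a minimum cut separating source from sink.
Min cut value = 10, edges: (0,1)

Min cut value: 10
Partition: S = [0], T = [1, 2, 3, 4, 5]
Cut edges: (0,1)

By max-flow min-cut theorem, max flow = min cut = 10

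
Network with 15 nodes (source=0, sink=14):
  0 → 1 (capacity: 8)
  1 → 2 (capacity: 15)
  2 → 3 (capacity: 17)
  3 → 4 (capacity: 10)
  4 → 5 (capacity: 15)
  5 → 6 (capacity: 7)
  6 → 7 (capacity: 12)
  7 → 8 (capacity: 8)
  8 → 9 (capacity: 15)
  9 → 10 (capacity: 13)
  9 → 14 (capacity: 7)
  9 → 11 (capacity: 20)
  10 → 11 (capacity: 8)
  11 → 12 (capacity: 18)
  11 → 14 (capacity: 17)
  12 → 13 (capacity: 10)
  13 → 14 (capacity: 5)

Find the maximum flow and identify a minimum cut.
Max flow = 7, Min cut edges: (5,6)

Maximum flow: 7
Minimum cut: (5,6)
Partition: S = [0, 1, 2, 3, 4, 5], T = [6, 7, 8, 9, 10, 11, 12, 13, 14]

Max-flow min-cut theorem verified: both equal 7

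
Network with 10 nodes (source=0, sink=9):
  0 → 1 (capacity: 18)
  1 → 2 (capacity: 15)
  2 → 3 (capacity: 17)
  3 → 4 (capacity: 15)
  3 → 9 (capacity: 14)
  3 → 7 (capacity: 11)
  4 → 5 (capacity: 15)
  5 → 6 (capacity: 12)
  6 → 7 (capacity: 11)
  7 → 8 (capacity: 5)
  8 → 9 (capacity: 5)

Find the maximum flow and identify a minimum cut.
Max flow = 15, Min cut edges: (1,2)

Maximum flow: 15
Minimum cut: (1,2)
Partition: S = [0, 1], T = [2, 3, 4, 5, 6, 7, 8, 9]

Max-flow min-cut theorem verified: both equal 15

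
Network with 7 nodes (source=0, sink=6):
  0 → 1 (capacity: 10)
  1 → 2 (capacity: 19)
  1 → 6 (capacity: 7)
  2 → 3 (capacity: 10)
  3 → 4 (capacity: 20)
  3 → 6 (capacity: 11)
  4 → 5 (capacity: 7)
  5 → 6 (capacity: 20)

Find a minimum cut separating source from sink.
Min cut value = 10, edges: (0,1)

Min cut value: 10
Partition: S = [0], T = [1, 2, 3, 4, 5, 6]
Cut edges: (0,1)

By max-flow min-cut theorem, max flow = min cut = 10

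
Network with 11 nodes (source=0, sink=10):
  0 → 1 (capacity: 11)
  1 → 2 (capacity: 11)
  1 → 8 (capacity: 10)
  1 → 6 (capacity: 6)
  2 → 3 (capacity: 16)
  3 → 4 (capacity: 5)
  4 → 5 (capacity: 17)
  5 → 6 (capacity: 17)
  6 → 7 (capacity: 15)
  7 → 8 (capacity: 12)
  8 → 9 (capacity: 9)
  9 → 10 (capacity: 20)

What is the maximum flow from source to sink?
Maximum flow = 9

Max flow: 9

Flow assignment:
  0 → 1: 9/11
  1 → 8: 8/10
  1 → 6: 1/6
  6 → 7: 1/15
  7 → 8: 1/12
  8 → 9: 9/9
  9 → 10: 9/20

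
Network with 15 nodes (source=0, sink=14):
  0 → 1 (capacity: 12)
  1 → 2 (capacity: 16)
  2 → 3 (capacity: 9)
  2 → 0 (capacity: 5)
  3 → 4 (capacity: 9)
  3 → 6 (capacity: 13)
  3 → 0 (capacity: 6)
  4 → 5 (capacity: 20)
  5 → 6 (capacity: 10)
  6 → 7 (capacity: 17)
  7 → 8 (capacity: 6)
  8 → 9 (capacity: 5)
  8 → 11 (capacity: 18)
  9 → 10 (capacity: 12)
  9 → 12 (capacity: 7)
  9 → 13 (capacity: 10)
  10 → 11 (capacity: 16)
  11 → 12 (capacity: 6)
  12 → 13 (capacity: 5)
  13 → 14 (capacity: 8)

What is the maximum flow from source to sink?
Maximum flow = 6

Max flow: 6

Flow assignment:
  0 → 1: 12/12
  1 → 2: 12/16
  2 → 3: 9/9
  2 → 0: 3/5
  3 → 6: 6/13
  3 → 0: 3/6
  6 → 7: 6/17
  7 → 8: 6/6
  8 → 9: 5/5
  8 → 11: 1/18
  9 → 13: 5/10
  11 → 12: 1/6
  12 → 13: 1/5
  13 → 14: 6/8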